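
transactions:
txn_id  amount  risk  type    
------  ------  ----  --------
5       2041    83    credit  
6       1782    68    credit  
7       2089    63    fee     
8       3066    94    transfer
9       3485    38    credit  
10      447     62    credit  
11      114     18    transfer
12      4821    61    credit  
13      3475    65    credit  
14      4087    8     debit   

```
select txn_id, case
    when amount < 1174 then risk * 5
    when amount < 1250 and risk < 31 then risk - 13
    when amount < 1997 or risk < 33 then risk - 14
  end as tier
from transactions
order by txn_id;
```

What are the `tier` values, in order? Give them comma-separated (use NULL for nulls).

NULL, 54, NULL, NULL, NULL, 310, 90, NULL, NULL, -6

txn_id=5: (no match → NULL) → NULL
txn_id=6: amount < 1997 or risk < 33 → 54
txn_id=7: (no match → NULL) → NULL
txn_id=8: (no match → NULL) → NULL
txn_id=9: (no match → NULL) → NULL
txn_id=10: amount < 1174 → 310
txn_id=11: amount < 1174 → 90
txn_id=12: (no match → NULL) → NULL
txn_id=13: (no match → NULL) → NULL
txn_id=14: amount < 1997 or risk < 33 → -6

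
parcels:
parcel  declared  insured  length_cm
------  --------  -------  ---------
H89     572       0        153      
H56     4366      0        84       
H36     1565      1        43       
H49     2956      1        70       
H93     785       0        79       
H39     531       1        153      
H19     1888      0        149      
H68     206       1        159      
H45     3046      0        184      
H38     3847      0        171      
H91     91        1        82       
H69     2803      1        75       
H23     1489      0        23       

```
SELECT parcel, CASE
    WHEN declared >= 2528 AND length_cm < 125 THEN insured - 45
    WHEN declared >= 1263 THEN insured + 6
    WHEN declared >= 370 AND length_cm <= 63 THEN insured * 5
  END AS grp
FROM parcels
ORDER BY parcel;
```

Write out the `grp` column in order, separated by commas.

parcel=H19: declared >= 1263 → 6
parcel=H23: declared >= 1263 → 6
parcel=H36: declared >= 1263 → 7
parcel=H38: declared >= 1263 → 6
parcel=H39: (no match → NULL) → NULL
parcel=H45: declared >= 1263 → 6
parcel=H49: declared >= 2528 AND length_cm < 125 → -44
parcel=H56: declared >= 2528 AND length_cm < 125 → -45
parcel=H68: (no match → NULL) → NULL
parcel=H69: declared >= 2528 AND length_cm < 125 → -44
parcel=H89: (no match → NULL) → NULL
parcel=H91: (no match → NULL) → NULL
parcel=H93: (no match → NULL) → NULL

6, 6, 7, 6, NULL, 6, -44, -45, NULL, -44, NULL, NULL, NULL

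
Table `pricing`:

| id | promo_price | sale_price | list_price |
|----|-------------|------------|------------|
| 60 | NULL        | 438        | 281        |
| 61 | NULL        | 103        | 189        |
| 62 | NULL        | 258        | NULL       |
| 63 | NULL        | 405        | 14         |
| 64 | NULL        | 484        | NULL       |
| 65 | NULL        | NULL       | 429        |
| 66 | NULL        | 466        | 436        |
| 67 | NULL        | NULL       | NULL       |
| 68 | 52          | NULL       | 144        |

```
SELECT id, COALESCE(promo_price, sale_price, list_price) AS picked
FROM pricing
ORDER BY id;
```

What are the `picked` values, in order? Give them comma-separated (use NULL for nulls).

438, 103, 258, 405, 484, 429, 466, NULL, 52

id=60: promo_price=NULL, sale_price=438 → 438
id=61: promo_price=NULL, sale_price=103 → 103
id=62: promo_price=NULL, sale_price=258 → 258
id=63: promo_price=NULL, sale_price=405 → 405
id=64: promo_price=NULL, sale_price=484 → 484
id=65: promo_price=NULL, sale_price=NULL, list_price=429 → 429
id=66: promo_price=NULL, sale_price=466 → 466
id=67: promo_price=NULL, sale_price=NULL, list_price=NULL (all NULL) → NULL
id=68: promo_price=52 → 52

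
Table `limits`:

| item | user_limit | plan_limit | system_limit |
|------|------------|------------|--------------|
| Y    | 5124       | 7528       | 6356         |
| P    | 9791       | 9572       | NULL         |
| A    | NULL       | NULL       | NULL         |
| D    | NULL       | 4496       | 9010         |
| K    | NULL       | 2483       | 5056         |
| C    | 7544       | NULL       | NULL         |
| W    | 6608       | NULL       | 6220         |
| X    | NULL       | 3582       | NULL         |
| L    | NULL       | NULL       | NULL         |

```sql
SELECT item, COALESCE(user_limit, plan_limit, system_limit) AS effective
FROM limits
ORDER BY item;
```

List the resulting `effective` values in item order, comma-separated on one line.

NULL, 7544, 4496, 2483, NULL, 9791, 6608, 3582, 5124

item=A: user_limit=NULL, plan_limit=NULL, system_limit=NULL (all NULL) → NULL
item=C: user_limit=7544 → 7544
item=D: user_limit=NULL, plan_limit=4496 → 4496
item=K: user_limit=NULL, plan_limit=2483 → 2483
item=L: user_limit=NULL, plan_limit=NULL, system_limit=NULL (all NULL) → NULL
item=P: user_limit=9791 → 9791
item=W: user_limit=6608 → 6608
item=X: user_limit=NULL, plan_limit=3582 → 3582
item=Y: user_limit=5124 → 5124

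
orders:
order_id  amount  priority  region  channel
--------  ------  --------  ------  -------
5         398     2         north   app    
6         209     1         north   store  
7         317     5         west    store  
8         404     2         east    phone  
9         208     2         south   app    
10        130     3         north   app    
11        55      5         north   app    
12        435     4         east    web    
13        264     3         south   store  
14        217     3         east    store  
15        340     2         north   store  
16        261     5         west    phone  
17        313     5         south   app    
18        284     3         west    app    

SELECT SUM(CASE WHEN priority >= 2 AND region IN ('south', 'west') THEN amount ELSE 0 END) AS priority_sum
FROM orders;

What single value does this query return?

order_id=5: ✗
order_id=6: ✗
order_id=7: ✓ → 317
order_id=8: ✗
order_id=9: ✓ → 208
order_id=10: ✗
order_id=11: ✗
order_id=12: ✗
order_id=13: ✓ → 264
order_id=14: ✗
order_id=15: ✗
order_id=16: ✓ → 261
order_id=17: ✓ → 313
order_id=18: ✓ → 284
priority_sum = 317 + 208 + 264 + 261 + 313 + 284 = 1647

1647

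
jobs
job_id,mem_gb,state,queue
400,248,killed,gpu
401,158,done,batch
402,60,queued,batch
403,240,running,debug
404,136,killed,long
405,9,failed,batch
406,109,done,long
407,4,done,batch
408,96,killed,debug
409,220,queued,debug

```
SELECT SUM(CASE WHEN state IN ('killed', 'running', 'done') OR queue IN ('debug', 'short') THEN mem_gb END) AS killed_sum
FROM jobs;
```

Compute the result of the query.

1211

job_id=400: ✓ → 248
job_id=401: ✓ → 158
job_id=402: ✗
job_id=403: ✓ → 240
job_id=404: ✓ → 136
job_id=405: ✗
job_id=406: ✓ → 109
job_id=407: ✓ → 4
job_id=408: ✓ → 96
job_id=409: ✓ → 220
killed_sum = 248 + 158 + 240 + 136 + 109 + 4 + 96 + 220 = 1211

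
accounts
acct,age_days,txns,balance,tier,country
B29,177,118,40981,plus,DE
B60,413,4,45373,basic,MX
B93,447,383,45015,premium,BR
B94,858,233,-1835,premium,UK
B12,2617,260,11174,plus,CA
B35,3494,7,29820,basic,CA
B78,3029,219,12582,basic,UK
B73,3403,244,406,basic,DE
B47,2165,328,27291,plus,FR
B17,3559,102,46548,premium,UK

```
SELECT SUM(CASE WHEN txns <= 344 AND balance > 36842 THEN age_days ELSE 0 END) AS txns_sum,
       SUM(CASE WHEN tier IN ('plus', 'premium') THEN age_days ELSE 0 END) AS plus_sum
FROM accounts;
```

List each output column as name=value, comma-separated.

[txns_sum: txns <= 344 AND balance > 36842]
acct=B29: ✓ → 177
acct=B60: ✓ → 413
acct=B93: ✗
acct=B94: ✗
acct=B12: ✗
acct=B35: ✗
acct=B78: ✗
acct=B73: ✗
acct=B47: ✗
acct=B17: ✓ → 3559
txns_sum = 177 + 413 + 3559 = 4149
—
[plus_sum: tier IN ('plus', 'premium')]
acct=B29: ✓ → 177
acct=B60: ✗
acct=B93: ✓ → 447
acct=B94: ✓ → 858
acct=B12: ✓ → 2617
acct=B35: ✗
acct=B78: ✗
acct=B73: ✗
acct=B47: ✓ → 2165
acct=B17: ✓ → 3559
plus_sum = 177 + 447 + 858 + 2617 + 2165 + 3559 = 9823

txns_sum=4149, plus_sum=9823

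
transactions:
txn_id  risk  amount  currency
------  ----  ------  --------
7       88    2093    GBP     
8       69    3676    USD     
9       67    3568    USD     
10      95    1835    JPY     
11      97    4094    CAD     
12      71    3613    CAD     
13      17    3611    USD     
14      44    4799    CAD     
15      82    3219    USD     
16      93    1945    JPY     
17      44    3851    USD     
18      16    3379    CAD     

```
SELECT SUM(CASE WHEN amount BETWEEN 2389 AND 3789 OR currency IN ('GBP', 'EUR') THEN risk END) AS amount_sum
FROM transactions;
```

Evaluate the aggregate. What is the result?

410

txn_id=7: ✓ → 88
txn_id=8: ✓ → 69
txn_id=9: ✓ → 67
txn_id=10: ✗
txn_id=11: ✗
txn_id=12: ✓ → 71
txn_id=13: ✓ → 17
txn_id=14: ✗
txn_id=15: ✓ → 82
txn_id=16: ✗
txn_id=17: ✗
txn_id=18: ✓ → 16
amount_sum = 88 + 69 + 67 + 71 + 17 + 82 + 16 = 410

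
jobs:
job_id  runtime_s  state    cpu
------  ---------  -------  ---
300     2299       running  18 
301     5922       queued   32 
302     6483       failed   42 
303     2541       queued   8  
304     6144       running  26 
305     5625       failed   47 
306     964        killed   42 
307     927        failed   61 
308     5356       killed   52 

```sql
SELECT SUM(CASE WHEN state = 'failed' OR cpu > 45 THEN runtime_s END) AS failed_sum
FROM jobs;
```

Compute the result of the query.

18391

job_id=300: ✗
job_id=301: ✗
job_id=302: ✓ → 6483
job_id=303: ✗
job_id=304: ✗
job_id=305: ✓ → 5625
job_id=306: ✗
job_id=307: ✓ → 927
job_id=308: ✓ → 5356
failed_sum = 6483 + 5625 + 927 + 5356 = 18391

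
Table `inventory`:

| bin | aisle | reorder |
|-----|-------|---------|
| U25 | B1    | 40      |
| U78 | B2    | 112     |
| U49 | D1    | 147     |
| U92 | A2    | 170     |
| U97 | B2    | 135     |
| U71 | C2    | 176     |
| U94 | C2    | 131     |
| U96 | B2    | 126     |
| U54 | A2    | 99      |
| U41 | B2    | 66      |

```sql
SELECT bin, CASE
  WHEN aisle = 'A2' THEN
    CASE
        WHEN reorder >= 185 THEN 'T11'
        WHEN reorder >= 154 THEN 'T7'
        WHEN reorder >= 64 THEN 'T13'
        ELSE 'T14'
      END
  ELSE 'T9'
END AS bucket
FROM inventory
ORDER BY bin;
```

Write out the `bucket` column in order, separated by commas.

T9, T9, T9, T13, T9, T9, T7, T9, T9, T9

bin=U25: aisle='B1' → outer ELSE → T9
bin=U41: aisle='B2' → outer ELSE → T9
bin=U49: aisle='D1' → outer ELSE → T9
bin=U54: aisle='A2' → inner[reorder >= 64] → T13
bin=U71: aisle='C2' → outer ELSE → T9
bin=U78: aisle='B2' → outer ELSE → T9
bin=U92: aisle='A2' → inner[reorder >= 154] → T7
bin=U94: aisle='C2' → outer ELSE → T9
bin=U96: aisle='B2' → outer ELSE → T9
bin=U97: aisle='B2' → outer ELSE → T9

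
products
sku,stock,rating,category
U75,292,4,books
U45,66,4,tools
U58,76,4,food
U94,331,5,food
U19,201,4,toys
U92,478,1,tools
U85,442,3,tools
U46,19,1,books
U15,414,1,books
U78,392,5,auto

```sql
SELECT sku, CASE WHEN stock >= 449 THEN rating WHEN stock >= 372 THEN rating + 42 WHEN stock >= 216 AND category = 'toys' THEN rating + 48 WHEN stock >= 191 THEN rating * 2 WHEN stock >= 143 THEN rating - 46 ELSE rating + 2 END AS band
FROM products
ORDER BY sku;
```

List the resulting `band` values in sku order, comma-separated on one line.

sku=U15: stock >= 372 → 43
sku=U19: stock >= 191 → 8
sku=U45: ELSE → 6
sku=U46: ELSE → 3
sku=U58: ELSE → 6
sku=U75: stock >= 191 → 8
sku=U78: stock >= 372 → 47
sku=U85: stock >= 372 → 45
sku=U92: stock >= 449 → 1
sku=U94: stock >= 191 → 10

43, 8, 6, 3, 6, 8, 47, 45, 1, 10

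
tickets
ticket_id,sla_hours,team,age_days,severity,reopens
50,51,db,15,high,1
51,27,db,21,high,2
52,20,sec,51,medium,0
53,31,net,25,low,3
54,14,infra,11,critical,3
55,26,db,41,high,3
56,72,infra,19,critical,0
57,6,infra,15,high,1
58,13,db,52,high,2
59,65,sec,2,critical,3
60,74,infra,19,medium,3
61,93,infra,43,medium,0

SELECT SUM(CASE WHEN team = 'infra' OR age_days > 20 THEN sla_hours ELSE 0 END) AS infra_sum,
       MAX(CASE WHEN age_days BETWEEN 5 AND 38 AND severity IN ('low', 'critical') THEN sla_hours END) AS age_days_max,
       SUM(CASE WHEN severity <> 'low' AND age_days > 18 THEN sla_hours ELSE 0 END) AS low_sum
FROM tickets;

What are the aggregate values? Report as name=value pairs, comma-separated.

[infra_sum: team = 'infra' OR age_days > 20]
ticket_id=50: ✗
ticket_id=51: ✓ → 27
ticket_id=52: ✓ → 20
ticket_id=53: ✓ → 31
ticket_id=54: ✓ → 14
ticket_id=55: ✓ → 26
ticket_id=56: ✓ → 72
ticket_id=57: ✓ → 6
ticket_id=58: ✓ → 13
ticket_id=59: ✗
ticket_id=60: ✓ → 74
ticket_id=61: ✓ → 93
infra_sum = 27 + 20 + 31 + 14 + 26 + 72 + 6 + 13 + 74 + 93 = 376
—
[age_days_max: age_days BETWEEN 5 AND 38 AND severity IN ('low', 'critical')]
ticket_id=50: ✗
ticket_id=51: ✗
ticket_id=52: ✗
ticket_id=53: ✓ → 31
ticket_id=54: ✓ → 14
ticket_id=55: ✗
ticket_id=56: ✓ → 72
ticket_id=57: ✗
ticket_id=58: ✗
ticket_id=59: ✗
ticket_id=60: ✗
ticket_id=61: ✗
age_days_max = MAX(31, 14, 72) = 72
—
[low_sum: severity <> 'low' AND age_days > 18]
ticket_id=50: ✗
ticket_id=51: ✓ → 27
ticket_id=52: ✓ → 20
ticket_id=53: ✗
ticket_id=54: ✗
ticket_id=55: ✓ → 26
ticket_id=56: ✓ → 72
ticket_id=57: ✗
ticket_id=58: ✓ → 13
ticket_id=59: ✗
ticket_id=60: ✓ → 74
ticket_id=61: ✓ → 93
low_sum = 27 + 20 + 26 + 72 + 13 + 74 + 93 = 325

infra_sum=376, age_days_max=72, low_sum=325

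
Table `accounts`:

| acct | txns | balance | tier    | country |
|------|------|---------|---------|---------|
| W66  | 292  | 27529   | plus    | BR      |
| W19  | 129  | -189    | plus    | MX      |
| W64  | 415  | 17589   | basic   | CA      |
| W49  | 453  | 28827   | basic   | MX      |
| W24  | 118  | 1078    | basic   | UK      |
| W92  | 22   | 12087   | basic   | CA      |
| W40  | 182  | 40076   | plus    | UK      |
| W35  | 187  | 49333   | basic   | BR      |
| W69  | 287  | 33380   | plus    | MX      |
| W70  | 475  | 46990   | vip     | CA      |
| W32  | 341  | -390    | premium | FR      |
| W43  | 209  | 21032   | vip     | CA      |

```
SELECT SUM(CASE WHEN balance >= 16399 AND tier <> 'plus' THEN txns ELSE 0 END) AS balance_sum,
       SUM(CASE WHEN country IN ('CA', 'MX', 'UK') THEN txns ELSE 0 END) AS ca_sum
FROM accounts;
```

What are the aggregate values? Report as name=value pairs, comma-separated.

[balance_sum: balance >= 16399 AND tier <> 'plus']
acct=W66: ✗
acct=W19: ✗
acct=W64: ✓ → 415
acct=W49: ✓ → 453
acct=W24: ✗
acct=W92: ✗
acct=W40: ✗
acct=W35: ✓ → 187
acct=W69: ✗
acct=W70: ✓ → 475
acct=W32: ✗
acct=W43: ✓ → 209
balance_sum = 415 + 453 + 187 + 475 + 209 = 1739
—
[ca_sum: country IN ('CA', 'MX', 'UK')]
acct=W66: ✗
acct=W19: ✓ → 129
acct=W64: ✓ → 415
acct=W49: ✓ → 453
acct=W24: ✓ → 118
acct=W92: ✓ → 22
acct=W40: ✓ → 182
acct=W35: ✗
acct=W69: ✓ → 287
acct=W70: ✓ → 475
acct=W32: ✗
acct=W43: ✓ → 209
ca_sum = 129 + 415 + 453 + 118 + 22 + 182 + 287 + 475 + 209 = 2290

balance_sum=1739, ca_sum=2290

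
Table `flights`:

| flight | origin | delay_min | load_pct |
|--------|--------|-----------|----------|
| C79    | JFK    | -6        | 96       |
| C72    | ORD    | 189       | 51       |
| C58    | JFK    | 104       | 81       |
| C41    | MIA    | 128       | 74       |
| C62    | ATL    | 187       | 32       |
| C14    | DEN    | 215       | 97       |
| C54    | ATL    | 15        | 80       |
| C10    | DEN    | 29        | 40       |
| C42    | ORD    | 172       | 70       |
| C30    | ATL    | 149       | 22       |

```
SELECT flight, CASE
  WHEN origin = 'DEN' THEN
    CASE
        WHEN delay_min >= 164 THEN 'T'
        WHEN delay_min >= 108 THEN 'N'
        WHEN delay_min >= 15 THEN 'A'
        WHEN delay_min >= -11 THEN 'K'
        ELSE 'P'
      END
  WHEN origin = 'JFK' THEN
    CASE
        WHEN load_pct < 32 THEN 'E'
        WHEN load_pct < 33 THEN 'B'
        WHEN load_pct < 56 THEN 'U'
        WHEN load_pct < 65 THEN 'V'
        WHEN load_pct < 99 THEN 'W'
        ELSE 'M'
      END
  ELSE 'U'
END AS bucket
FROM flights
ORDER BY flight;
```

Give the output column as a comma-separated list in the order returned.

flight=C10: origin='DEN' → inner[delay_min >= 15] → A
flight=C14: origin='DEN' → inner[delay_min >= 164] → T
flight=C30: origin='ATL' → outer ELSE → U
flight=C41: origin='MIA' → outer ELSE → U
flight=C42: origin='ORD' → outer ELSE → U
flight=C54: origin='ATL' → outer ELSE → U
flight=C58: origin='JFK' → inner[load_pct < 99] → W
flight=C62: origin='ATL' → outer ELSE → U
flight=C72: origin='ORD' → outer ELSE → U
flight=C79: origin='JFK' → inner[load_pct < 99] → W

A, T, U, U, U, U, W, U, U, W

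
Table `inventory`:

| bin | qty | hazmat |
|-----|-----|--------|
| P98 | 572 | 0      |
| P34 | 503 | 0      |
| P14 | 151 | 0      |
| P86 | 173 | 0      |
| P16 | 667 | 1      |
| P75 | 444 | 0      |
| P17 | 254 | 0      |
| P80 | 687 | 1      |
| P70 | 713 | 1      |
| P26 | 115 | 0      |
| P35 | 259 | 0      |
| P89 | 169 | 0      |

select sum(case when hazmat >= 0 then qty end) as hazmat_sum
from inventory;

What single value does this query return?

bin=P98: ✓ → 572
bin=P34: ✓ → 503
bin=P14: ✓ → 151
bin=P86: ✓ → 173
bin=P16: ✓ → 667
bin=P75: ✓ → 444
bin=P17: ✓ → 254
bin=P80: ✓ → 687
bin=P70: ✓ → 713
bin=P26: ✓ → 115
bin=P35: ✓ → 259
bin=P89: ✓ → 169
hazmat_sum = 572 + 503 + 151 + 173 + 667 + 444 + 254 + 687 + 713 + 115 + 259 + 169 = 4707

4707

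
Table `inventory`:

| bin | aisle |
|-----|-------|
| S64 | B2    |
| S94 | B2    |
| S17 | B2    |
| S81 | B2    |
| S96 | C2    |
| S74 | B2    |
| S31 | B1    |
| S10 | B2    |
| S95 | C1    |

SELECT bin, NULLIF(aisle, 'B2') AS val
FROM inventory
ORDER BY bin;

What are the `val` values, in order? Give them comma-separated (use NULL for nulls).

bin=S10: aisle=B2 vs B2: equal → NULL
bin=S17: aisle=B2 vs B2: equal → NULL
bin=S31: aisle=B1 vs B2: differ → B1
bin=S64: aisle=B2 vs B2: equal → NULL
bin=S74: aisle=B2 vs B2: equal → NULL
bin=S81: aisle=B2 vs B2: equal → NULL
bin=S94: aisle=B2 vs B2: equal → NULL
bin=S95: aisle=C1 vs B2: differ → C1
bin=S96: aisle=C2 vs B2: differ → C2

NULL, NULL, B1, NULL, NULL, NULL, NULL, C1, C2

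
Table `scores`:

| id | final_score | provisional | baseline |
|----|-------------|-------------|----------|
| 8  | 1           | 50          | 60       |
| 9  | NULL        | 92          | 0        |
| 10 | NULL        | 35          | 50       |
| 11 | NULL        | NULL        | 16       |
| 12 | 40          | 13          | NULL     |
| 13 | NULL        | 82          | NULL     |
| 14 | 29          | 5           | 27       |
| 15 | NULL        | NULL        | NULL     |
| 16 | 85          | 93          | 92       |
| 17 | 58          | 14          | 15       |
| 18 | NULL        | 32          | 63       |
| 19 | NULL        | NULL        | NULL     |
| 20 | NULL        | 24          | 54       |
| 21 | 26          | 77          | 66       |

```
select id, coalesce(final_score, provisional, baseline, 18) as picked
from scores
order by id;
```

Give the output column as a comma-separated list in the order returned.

id=8: final_score=1 → 1
id=9: final_score=NULL, provisional=92 → 92
id=10: final_score=NULL, provisional=35 → 35
id=11: final_score=NULL, provisional=NULL, baseline=16 → 16
id=12: final_score=40 → 40
id=13: final_score=NULL, provisional=82 → 82
id=14: final_score=29 → 29
id=15: final_score=NULL, provisional=NULL, baseline=NULL, → literal 18 → 18
id=16: final_score=85 → 85
id=17: final_score=58 → 58
id=18: final_score=NULL, provisional=32 → 32
id=19: final_score=NULL, provisional=NULL, baseline=NULL, → literal 18 → 18
id=20: final_score=NULL, provisional=24 → 24
id=21: final_score=26 → 26

1, 92, 35, 16, 40, 82, 29, 18, 85, 58, 32, 18, 24, 26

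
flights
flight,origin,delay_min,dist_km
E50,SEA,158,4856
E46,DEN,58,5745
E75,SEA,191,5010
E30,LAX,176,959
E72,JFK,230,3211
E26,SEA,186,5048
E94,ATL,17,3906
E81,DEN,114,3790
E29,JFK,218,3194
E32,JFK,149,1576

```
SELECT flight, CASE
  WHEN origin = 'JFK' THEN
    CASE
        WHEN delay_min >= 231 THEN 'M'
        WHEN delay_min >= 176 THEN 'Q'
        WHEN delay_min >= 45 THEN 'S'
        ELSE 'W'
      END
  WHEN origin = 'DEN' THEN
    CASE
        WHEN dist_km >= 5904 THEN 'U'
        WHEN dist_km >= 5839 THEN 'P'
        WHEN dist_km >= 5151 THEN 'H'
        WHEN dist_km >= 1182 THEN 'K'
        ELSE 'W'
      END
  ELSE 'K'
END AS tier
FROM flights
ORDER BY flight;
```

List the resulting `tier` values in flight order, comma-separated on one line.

flight=E26: origin='SEA' → outer ELSE → K
flight=E29: origin='JFK' → inner[delay_min >= 176] → Q
flight=E30: origin='LAX' → outer ELSE → K
flight=E32: origin='JFK' → inner[delay_min >= 45] → S
flight=E46: origin='DEN' → inner[dist_km >= 5151] → H
flight=E50: origin='SEA' → outer ELSE → K
flight=E72: origin='JFK' → inner[delay_min >= 176] → Q
flight=E75: origin='SEA' → outer ELSE → K
flight=E81: origin='DEN' → inner[dist_km >= 1182] → K
flight=E94: origin='ATL' → outer ELSE → K

K, Q, K, S, H, K, Q, K, K, K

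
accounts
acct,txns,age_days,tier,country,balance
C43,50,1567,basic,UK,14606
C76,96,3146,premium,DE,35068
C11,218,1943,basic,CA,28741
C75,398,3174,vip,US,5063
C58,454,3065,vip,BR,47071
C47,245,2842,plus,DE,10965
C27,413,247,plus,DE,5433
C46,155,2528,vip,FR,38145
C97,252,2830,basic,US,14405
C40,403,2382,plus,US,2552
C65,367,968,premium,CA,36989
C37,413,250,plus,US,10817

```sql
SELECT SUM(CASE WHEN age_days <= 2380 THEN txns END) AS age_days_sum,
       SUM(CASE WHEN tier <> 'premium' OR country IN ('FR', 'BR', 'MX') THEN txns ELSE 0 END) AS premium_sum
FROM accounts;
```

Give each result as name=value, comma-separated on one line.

[age_days_sum: age_days <= 2380]
acct=C43: ✓ → 50
acct=C76: ✗
acct=C11: ✓ → 218
acct=C75: ✗
acct=C58: ✗
acct=C47: ✗
acct=C27: ✓ → 413
acct=C46: ✗
acct=C97: ✗
acct=C40: ✗
acct=C65: ✓ → 367
acct=C37: ✓ → 413
age_days_sum = 50 + 218 + 413 + 367 + 413 = 1461
—
[premium_sum: tier <> 'premium' OR country IN ('FR', 'BR', 'MX')]
acct=C43: ✓ → 50
acct=C76: ✗
acct=C11: ✓ → 218
acct=C75: ✓ → 398
acct=C58: ✓ → 454
acct=C47: ✓ → 245
acct=C27: ✓ → 413
acct=C46: ✓ → 155
acct=C97: ✓ → 252
acct=C40: ✓ → 403
acct=C65: ✗
acct=C37: ✓ → 413
premium_sum = 50 + 218 + 398 + 454 + 245 + 413 + 155 + 252 + 403 + 413 = 3001

age_days_sum=1461, premium_sum=3001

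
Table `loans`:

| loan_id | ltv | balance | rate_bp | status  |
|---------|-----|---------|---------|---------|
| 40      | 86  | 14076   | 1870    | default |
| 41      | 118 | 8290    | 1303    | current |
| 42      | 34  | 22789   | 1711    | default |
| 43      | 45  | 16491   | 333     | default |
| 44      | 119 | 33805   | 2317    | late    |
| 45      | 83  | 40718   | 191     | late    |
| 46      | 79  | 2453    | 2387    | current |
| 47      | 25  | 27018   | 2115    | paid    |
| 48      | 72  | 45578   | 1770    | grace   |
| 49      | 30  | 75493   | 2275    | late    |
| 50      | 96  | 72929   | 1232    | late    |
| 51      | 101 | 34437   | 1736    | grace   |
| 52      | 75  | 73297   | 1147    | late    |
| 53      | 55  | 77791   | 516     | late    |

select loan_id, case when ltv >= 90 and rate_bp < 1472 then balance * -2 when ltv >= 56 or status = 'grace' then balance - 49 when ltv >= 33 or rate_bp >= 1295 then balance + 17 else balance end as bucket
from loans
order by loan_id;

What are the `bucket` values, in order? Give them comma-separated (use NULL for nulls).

loan_id=40: ltv >= 56 or status = 'grace' → 14027
loan_id=41: ltv >= 90 and rate_bp < 1472 → -16580
loan_id=42: ltv >= 33 or rate_bp >= 1295 → 22806
loan_id=43: ltv >= 33 or rate_bp >= 1295 → 16508
loan_id=44: ltv >= 56 or status = 'grace' → 33756
loan_id=45: ltv >= 56 or status = 'grace' → 40669
loan_id=46: ltv >= 56 or status = 'grace' → 2404
loan_id=47: ltv >= 33 or rate_bp >= 1295 → 27035
loan_id=48: ltv >= 56 or status = 'grace' → 45529
loan_id=49: ltv >= 33 or rate_bp >= 1295 → 75510
loan_id=50: ltv >= 90 and rate_bp < 1472 → -145858
loan_id=51: ltv >= 56 or status = 'grace' → 34388
loan_id=52: ltv >= 56 or status = 'grace' → 73248
loan_id=53: ltv >= 33 or rate_bp >= 1295 → 77808

14027, -16580, 22806, 16508, 33756, 40669, 2404, 27035, 45529, 75510, -145858, 34388, 73248, 77808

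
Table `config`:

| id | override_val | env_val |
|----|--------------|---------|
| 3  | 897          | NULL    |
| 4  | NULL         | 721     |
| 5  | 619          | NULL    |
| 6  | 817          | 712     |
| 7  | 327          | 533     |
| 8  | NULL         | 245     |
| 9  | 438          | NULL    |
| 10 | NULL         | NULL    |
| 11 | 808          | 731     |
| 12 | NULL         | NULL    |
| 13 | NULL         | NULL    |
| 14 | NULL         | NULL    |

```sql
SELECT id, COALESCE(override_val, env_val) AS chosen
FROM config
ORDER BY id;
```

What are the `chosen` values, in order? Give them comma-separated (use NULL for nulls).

id=3: override_val=897 → 897
id=4: override_val=NULL, env_val=721 → 721
id=5: override_val=619 → 619
id=6: override_val=817 → 817
id=7: override_val=327 → 327
id=8: override_val=NULL, env_val=245 → 245
id=9: override_val=438 → 438
id=10: override_val=NULL, env_val=NULL (all NULL) → NULL
id=11: override_val=808 → 808
id=12: override_val=NULL, env_val=NULL (all NULL) → NULL
id=13: override_val=NULL, env_val=NULL (all NULL) → NULL
id=14: override_val=NULL, env_val=NULL (all NULL) → NULL

897, 721, 619, 817, 327, 245, 438, NULL, 808, NULL, NULL, NULL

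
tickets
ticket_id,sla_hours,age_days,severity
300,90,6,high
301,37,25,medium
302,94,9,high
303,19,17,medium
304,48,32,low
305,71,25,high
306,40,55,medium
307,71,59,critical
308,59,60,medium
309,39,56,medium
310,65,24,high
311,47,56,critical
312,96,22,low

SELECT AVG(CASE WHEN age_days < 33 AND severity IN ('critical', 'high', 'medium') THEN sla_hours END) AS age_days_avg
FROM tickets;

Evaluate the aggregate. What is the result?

62.6666666667

ticket_id=300: ✓ → 90
ticket_id=301: ✓ → 37
ticket_id=302: ✓ → 94
ticket_id=303: ✓ → 19
ticket_id=304: ✗
ticket_id=305: ✓ → 71
ticket_id=306: ✗
ticket_id=307: ✗
ticket_id=308: ✗
ticket_id=309: ✗
ticket_id=310: ✓ → 65
ticket_id=311: ✗
ticket_id=312: ✗
age_days_avg = (90 + 37 + 94 + 19 + 71 + 65) / 6 = 62.6666666667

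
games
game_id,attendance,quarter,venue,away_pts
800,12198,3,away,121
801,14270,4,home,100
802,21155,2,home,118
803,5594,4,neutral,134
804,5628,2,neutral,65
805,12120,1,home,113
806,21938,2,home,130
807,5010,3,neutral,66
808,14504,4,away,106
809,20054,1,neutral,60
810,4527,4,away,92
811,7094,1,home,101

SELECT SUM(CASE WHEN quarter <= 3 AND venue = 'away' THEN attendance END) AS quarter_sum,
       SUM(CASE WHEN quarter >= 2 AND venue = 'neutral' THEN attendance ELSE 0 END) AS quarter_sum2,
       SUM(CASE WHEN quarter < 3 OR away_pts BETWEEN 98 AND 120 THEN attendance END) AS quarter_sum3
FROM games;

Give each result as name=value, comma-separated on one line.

[quarter_sum: quarter <= 3 AND venue = 'away']
game_id=800: ✓ → 12198
game_id=801: ✗
game_id=802: ✗
game_id=803: ✗
game_id=804: ✗
game_id=805: ✗
game_id=806: ✗
game_id=807: ✗
game_id=808: ✗
game_id=809: ✗
game_id=810: ✗
game_id=811: ✗
quarter_sum = 12198
—
[quarter_sum2: quarter >= 2 AND venue = 'neutral']
game_id=800: ✗
game_id=801: ✗
game_id=802: ✗
game_id=803: ✓ → 5594
game_id=804: ✓ → 5628
game_id=805: ✗
game_id=806: ✗
game_id=807: ✓ → 5010
game_id=808: ✗
game_id=809: ✗
game_id=810: ✗
game_id=811: ✗
quarter_sum2 = 5594 + 5628 + 5010 = 16232
—
[quarter_sum3: quarter < 3 OR away_pts BETWEEN 98 AND 120]
game_id=800: ✗
game_id=801: ✓ → 14270
game_id=802: ✓ → 21155
game_id=803: ✗
game_id=804: ✓ → 5628
game_id=805: ✓ → 12120
game_id=806: ✓ → 21938
game_id=807: ✗
game_id=808: ✓ → 14504
game_id=809: ✓ → 20054
game_id=810: ✗
game_id=811: ✓ → 7094
quarter_sum3 = 14270 + 21155 + 5628 + 12120 + 21938 + 14504 + 20054 + 7094 = 116763

quarter_sum=12198, quarter_sum2=16232, quarter_sum3=116763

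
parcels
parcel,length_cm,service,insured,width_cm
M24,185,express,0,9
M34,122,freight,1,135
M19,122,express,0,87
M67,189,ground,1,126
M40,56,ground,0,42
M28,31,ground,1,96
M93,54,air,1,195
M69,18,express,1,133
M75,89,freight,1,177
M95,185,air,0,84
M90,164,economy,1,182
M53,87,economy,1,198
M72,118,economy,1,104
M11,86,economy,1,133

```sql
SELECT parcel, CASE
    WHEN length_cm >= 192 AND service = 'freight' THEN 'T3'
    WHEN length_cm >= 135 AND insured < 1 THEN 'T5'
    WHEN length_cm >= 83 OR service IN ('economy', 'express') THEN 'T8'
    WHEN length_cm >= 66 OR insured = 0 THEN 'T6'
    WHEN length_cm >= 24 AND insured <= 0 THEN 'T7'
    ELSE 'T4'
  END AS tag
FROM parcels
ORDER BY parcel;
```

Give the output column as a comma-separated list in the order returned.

parcel=M11: length_cm >= 83 OR service IN ('economy', 'express') → T8
parcel=M19: length_cm >= 83 OR service IN ('economy', 'express') → T8
parcel=M24: length_cm >= 135 AND insured < 1 → T5
parcel=M28: ELSE → T4
parcel=M34: length_cm >= 83 OR service IN ('economy', 'express') → T8
parcel=M40: length_cm >= 66 OR insured = 0 → T6
parcel=M53: length_cm >= 83 OR service IN ('economy', 'express') → T8
parcel=M67: length_cm >= 83 OR service IN ('economy', 'express') → T8
parcel=M69: length_cm >= 83 OR service IN ('economy', 'express') → T8
parcel=M72: length_cm >= 83 OR service IN ('economy', 'express') → T8
parcel=M75: length_cm >= 83 OR service IN ('economy', 'express') → T8
parcel=M90: length_cm >= 83 OR service IN ('economy', 'express') → T8
parcel=M93: ELSE → T4
parcel=M95: length_cm >= 135 AND insured < 1 → T5

T8, T8, T5, T4, T8, T6, T8, T8, T8, T8, T8, T8, T4, T5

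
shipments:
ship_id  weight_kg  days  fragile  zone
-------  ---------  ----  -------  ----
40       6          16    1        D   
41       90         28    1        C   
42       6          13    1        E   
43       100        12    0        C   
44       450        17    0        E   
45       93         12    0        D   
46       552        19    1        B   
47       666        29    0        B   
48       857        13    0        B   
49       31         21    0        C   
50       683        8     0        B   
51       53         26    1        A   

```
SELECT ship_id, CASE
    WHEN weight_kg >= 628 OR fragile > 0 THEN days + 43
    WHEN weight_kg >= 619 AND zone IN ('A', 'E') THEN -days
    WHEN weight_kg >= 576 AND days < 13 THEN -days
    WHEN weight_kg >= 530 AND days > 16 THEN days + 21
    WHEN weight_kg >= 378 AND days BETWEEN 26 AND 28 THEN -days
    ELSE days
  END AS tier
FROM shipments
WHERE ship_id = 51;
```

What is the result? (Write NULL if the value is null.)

69

ship_id = 51: weight_kg=53, days=26, fragile=1, zone=A.
weight_kg >= 628 OR fragile > 0 → true → 69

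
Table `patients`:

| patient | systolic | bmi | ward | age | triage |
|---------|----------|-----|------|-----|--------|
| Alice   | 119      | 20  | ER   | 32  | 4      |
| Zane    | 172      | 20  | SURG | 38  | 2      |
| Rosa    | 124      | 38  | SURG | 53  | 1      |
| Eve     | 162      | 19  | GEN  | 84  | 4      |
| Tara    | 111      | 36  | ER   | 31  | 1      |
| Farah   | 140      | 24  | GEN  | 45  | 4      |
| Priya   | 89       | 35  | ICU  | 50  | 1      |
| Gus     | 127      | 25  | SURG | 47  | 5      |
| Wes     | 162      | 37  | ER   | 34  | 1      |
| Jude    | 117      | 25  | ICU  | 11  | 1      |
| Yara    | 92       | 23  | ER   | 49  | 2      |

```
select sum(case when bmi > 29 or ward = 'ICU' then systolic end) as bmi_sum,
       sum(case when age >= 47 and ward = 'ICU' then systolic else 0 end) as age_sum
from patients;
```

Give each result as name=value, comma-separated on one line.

bmi_sum=603, age_sum=89

[bmi_sum: bmi > 29 or ward = 'ICU']
patient=Alice: ✗
patient=Zane: ✗
patient=Rosa: ✓ → 124
patient=Eve: ✗
patient=Tara: ✓ → 111
patient=Farah: ✗
patient=Priya: ✓ → 89
patient=Gus: ✗
patient=Wes: ✓ → 162
patient=Jude: ✓ → 117
patient=Yara: ✗
bmi_sum = 124 + 111 + 89 + 162 + 117 = 603
—
[age_sum: age >= 47 and ward = 'ICU']
patient=Alice: ✗
patient=Zane: ✗
patient=Rosa: ✗
patient=Eve: ✗
patient=Tara: ✗
patient=Farah: ✗
patient=Priya: ✓ → 89
patient=Gus: ✗
patient=Wes: ✗
patient=Jude: ✗
patient=Yara: ✗
age_sum = 89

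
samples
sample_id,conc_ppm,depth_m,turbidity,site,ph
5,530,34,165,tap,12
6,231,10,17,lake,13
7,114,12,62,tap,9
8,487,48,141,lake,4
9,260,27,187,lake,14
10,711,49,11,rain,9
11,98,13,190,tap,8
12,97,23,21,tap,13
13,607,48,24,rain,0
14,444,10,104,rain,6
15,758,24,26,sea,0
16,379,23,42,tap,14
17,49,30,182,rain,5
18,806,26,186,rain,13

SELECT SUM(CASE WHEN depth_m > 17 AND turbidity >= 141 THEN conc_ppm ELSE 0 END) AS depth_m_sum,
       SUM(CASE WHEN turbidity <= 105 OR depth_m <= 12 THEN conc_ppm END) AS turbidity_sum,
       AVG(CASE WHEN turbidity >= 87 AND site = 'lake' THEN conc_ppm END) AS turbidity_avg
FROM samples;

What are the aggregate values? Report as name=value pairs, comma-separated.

depth_m_sum=2132, turbidity_sum=3341, turbidity_avg=373.5

[depth_m_sum: depth_m > 17 AND turbidity >= 141]
sample_id=5: ✓ → 530
sample_id=6: ✗
sample_id=7: ✗
sample_id=8: ✓ → 487
sample_id=9: ✓ → 260
sample_id=10: ✗
sample_id=11: ✗
sample_id=12: ✗
sample_id=13: ✗
sample_id=14: ✗
sample_id=15: ✗
sample_id=16: ✗
sample_id=17: ✓ → 49
sample_id=18: ✓ → 806
depth_m_sum = 530 + 487 + 260 + 49 + 806 = 2132
—
[turbidity_sum: turbidity <= 105 OR depth_m <= 12]
sample_id=5: ✗
sample_id=6: ✓ → 231
sample_id=7: ✓ → 114
sample_id=8: ✗
sample_id=9: ✗
sample_id=10: ✓ → 711
sample_id=11: ✗
sample_id=12: ✓ → 97
sample_id=13: ✓ → 607
sample_id=14: ✓ → 444
sample_id=15: ✓ → 758
sample_id=16: ✓ → 379
sample_id=17: ✗
sample_id=18: ✗
turbidity_sum = 231 + 114 + 711 + 97 + 607 + 444 + 758 + 379 = 3341
—
[turbidity_avg: turbidity >= 87 AND site = 'lake']
sample_id=5: ✗
sample_id=6: ✗
sample_id=7: ✗
sample_id=8: ✓ → 487
sample_id=9: ✓ → 260
sample_id=10: ✗
sample_id=11: ✗
sample_id=12: ✗
sample_id=13: ✗
sample_id=14: ✗
sample_id=15: ✗
sample_id=16: ✗
sample_id=17: ✗
sample_id=18: ✗
turbidity_avg = (487 + 260) / 2 = 373.5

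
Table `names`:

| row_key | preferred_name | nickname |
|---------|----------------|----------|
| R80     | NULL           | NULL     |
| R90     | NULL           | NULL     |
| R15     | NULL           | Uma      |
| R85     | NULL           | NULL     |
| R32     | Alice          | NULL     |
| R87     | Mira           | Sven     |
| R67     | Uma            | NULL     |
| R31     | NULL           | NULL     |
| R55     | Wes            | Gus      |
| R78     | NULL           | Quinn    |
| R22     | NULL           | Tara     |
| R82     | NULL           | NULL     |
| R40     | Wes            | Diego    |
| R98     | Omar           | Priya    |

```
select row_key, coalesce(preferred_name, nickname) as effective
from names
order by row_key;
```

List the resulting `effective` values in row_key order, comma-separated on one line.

row_key=R15: preferred_name=NULL, nickname=Uma → Uma
row_key=R22: preferred_name=NULL, nickname=Tara → Tara
row_key=R31: preferred_name=NULL, nickname=NULL (all NULL) → NULL
row_key=R32: preferred_name=Alice → Alice
row_key=R40: preferred_name=Wes → Wes
row_key=R55: preferred_name=Wes → Wes
row_key=R67: preferred_name=Uma → Uma
row_key=R78: preferred_name=NULL, nickname=Quinn → Quinn
row_key=R80: preferred_name=NULL, nickname=NULL (all NULL) → NULL
row_key=R82: preferred_name=NULL, nickname=NULL (all NULL) → NULL
row_key=R85: preferred_name=NULL, nickname=NULL (all NULL) → NULL
row_key=R87: preferred_name=Mira → Mira
row_key=R90: preferred_name=NULL, nickname=NULL (all NULL) → NULL
row_key=R98: preferred_name=Omar → Omar

Uma, Tara, NULL, Alice, Wes, Wes, Uma, Quinn, NULL, NULL, NULL, Mira, NULL, Omar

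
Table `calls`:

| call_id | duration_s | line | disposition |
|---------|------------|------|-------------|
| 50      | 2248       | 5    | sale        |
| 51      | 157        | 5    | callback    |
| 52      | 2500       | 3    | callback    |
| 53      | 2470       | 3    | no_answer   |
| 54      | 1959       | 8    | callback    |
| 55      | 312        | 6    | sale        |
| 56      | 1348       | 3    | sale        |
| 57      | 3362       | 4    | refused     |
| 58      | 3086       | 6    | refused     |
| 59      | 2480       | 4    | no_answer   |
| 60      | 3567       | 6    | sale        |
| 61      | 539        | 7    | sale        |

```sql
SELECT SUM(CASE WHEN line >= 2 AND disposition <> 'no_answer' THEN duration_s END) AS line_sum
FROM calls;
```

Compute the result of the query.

19078

call_id=50: ✓ → 2248
call_id=51: ✓ → 157
call_id=52: ✓ → 2500
call_id=53: ✗
call_id=54: ✓ → 1959
call_id=55: ✓ → 312
call_id=56: ✓ → 1348
call_id=57: ✓ → 3362
call_id=58: ✓ → 3086
call_id=59: ✗
call_id=60: ✓ → 3567
call_id=61: ✓ → 539
line_sum = 2248 + 157 + 2500 + 1959 + 312 + 1348 + 3362 + 3086 + 3567 + 539 = 19078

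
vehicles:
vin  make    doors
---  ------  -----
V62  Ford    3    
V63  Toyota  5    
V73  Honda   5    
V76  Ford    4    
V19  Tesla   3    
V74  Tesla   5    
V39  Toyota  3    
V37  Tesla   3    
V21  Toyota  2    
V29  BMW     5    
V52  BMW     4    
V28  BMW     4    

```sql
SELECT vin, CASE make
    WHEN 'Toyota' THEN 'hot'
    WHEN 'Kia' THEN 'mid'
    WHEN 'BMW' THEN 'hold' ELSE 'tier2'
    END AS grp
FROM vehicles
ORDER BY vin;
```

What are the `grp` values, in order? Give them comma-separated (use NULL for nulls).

vin=V19: ELSE → tier2
vin=V21: make='Toyota' → hot
vin=V28: make='BMW' → hold
vin=V29: make='BMW' → hold
vin=V37: ELSE → tier2
vin=V39: make='Toyota' → hot
vin=V52: make='BMW' → hold
vin=V62: ELSE → tier2
vin=V63: make='Toyota' → hot
vin=V73: ELSE → tier2
vin=V74: ELSE → tier2
vin=V76: ELSE → tier2

tier2, hot, hold, hold, tier2, hot, hold, tier2, hot, tier2, tier2, tier2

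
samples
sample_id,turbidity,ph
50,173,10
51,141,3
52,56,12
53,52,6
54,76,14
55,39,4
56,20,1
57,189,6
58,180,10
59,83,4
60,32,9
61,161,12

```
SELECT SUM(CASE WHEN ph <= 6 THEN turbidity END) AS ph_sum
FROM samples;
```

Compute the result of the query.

sample_id=50: ✗
sample_id=51: ✓ → 141
sample_id=52: ✗
sample_id=53: ✓ → 52
sample_id=54: ✗
sample_id=55: ✓ → 39
sample_id=56: ✓ → 20
sample_id=57: ✓ → 189
sample_id=58: ✗
sample_id=59: ✓ → 83
sample_id=60: ✗
sample_id=61: ✗
ph_sum = 141 + 52 + 39 + 20 + 189 + 83 = 524

524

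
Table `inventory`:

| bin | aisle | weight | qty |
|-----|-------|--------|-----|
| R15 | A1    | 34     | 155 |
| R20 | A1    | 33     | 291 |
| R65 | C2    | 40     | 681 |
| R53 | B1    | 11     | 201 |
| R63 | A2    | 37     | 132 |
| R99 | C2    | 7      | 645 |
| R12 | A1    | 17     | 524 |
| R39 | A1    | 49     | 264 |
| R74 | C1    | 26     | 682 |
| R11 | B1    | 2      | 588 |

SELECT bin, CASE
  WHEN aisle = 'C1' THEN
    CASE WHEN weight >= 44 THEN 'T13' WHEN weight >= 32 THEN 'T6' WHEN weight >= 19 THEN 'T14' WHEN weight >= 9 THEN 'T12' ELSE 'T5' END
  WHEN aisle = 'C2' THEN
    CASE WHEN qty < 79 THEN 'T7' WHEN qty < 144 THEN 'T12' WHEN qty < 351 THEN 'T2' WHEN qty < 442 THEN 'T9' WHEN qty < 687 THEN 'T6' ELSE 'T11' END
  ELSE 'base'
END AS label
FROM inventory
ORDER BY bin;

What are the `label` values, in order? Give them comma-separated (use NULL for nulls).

base, base, base, base, base, base, base, T6, T14, T6

bin=R11: aisle='B1' → outer ELSE → base
bin=R12: aisle='A1' → outer ELSE → base
bin=R15: aisle='A1' → outer ELSE → base
bin=R20: aisle='A1' → outer ELSE → base
bin=R39: aisle='A1' → outer ELSE → base
bin=R53: aisle='B1' → outer ELSE → base
bin=R63: aisle='A2' → outer ELSE → base
bin=R65: aisle='C2' → inner[qty < 687] → T6
bin=R74: aisle='C1' → inner[weight >= 19] → T14
bin=R99: aisle='C2' → inner[qty < 687] → T6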